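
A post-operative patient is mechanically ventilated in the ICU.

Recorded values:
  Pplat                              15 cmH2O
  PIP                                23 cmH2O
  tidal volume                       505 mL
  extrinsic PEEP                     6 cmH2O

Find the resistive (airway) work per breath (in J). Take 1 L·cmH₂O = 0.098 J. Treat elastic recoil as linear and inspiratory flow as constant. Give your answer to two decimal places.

With constant inspiratory flow the resistive pressure is constant at PIP − Pplat = 23 − 15 = 8.0 cmH2O, so resistive work = 8.0 × 0.505 = 4.04 L·cmH2O.
× 0.098 J/(L·cmH2O) → 0.3959 J.

0.40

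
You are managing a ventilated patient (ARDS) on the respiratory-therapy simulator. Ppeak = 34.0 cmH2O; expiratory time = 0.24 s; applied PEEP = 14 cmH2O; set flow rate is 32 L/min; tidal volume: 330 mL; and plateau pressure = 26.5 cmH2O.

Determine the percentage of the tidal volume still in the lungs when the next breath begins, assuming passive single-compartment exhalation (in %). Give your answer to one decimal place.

Flow: 32 L/min ÷ 60 = 0.5333 L/s.
R = (PIP − Pplat)/V̇ = (34.0 − 26.5) / 0.5333 = 7.5/0.5333 = 14.063 cmH2O·s/L.
C = Vt/(Pplat − PEEP) = 330.0 / (26.5 − 14) = 330.0/12.5 = 26.4 mL/cmH2O.
τ = R × C = 14.063 × 0.0264 L/cmH2O = 0.3713 s.
Fraction remaining at end-expiration = e^(−Te/τ) = e^(−0.24/0.3713) = 0.5239 → 52.39%.

52.4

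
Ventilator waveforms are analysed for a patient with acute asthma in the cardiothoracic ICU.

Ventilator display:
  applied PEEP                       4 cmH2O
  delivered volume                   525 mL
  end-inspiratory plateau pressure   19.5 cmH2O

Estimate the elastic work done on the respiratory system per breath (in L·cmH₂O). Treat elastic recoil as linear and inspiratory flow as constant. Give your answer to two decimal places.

Elastic work ≈ ½ × (Pplat − PEEP) × Vt = 0.5 × (19.5 − 4) × 0.525 L = 0.5 × 15.5 × 0.525 = 4.069 L·cmH2O.

4.07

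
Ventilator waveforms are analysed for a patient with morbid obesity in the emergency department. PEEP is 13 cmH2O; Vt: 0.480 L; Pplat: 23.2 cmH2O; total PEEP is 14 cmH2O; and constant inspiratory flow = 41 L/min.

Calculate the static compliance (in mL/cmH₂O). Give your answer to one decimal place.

52.2

End-expiratory occlusion gives total PEEP = 14 cmH2O (intrinsic PEEP = 14 − 13 = 1). Use total PEEP for the elastic gradient.
Cstat = Vt / (Pplat − PEEPtotal) = 480 / (23.2 − 14) = 480 / 9.2 = 52.174 mL/cmH2O.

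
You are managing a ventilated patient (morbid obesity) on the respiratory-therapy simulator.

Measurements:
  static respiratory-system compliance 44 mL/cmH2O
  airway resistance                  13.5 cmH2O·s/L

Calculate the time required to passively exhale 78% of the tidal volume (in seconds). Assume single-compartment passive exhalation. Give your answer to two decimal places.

0.90

τ = R × C = 13.5 × 44 mL/cmH2O = 13.5 × 0.044 L/cmH2O = 0.594 s.
Exhaled fraction f = 1 − e^(−t/τ) → t = −τ·ln(1 − f) = −0.594·ln(0.22) = 0.8994 s.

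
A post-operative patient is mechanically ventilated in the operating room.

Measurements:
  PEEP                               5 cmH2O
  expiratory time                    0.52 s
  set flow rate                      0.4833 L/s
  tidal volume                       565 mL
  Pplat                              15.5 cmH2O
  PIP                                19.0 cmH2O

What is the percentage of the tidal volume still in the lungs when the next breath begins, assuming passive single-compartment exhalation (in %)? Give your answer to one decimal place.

R = (PIP − Pplat)/V̇ = (19.0 − 15.5) / 0.4833 = 3.5/0.4833 = 7.242 cmH2O·s/L.
C = Vt/(Pplat − PEEP) = 565.0 / (15.5 − 5) = 565.0/10.5 = 53.81 mL/cmH2O.
τ = R × C = 7.242 × 0.05381 L/cmH2O = 0.3897 s.
Fraction remaining at end-expiration = e^(−Te/τ) = e^(−0.52/0.3897) = 0.2633 → 26.33%.

26.3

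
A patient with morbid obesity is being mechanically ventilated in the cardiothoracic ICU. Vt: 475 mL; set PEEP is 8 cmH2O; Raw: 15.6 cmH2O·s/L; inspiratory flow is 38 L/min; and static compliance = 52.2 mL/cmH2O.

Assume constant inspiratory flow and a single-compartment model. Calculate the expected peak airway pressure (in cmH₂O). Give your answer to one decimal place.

27.0

Flow: 38 L/min ÷ 60 = 0.6333 L/s.
Equation of motion (constant flow): PIP = Vt/C + R·V̇ + PEEP.
PIP = 475/52.2 + 15.6×0.6333 + 8 = 9.1 + 9.879 + 8 = 26.979 cmH2O.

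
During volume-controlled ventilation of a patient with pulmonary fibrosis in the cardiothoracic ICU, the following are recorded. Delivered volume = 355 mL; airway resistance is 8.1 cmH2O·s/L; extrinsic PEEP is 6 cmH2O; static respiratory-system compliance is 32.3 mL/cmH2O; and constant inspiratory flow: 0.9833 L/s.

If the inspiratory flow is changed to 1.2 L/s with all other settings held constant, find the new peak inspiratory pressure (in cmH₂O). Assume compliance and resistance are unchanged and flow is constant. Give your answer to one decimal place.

26.7

PIP = Vt/C + R·V̇ + PEEP (constant-flow equation of motion).
Only the resistive term changes: ΔPIP = R × ΔV̇ = 8.1 × (1.2 − 0.9833) = 8.1 × 0.2167 = 1.755 cmH2O.
Original PIP = 355/32.3 + 8.1×0.9833 + 6 = 24.955 cmH2O; new PIP = 24.955 + (1.755) = 26.71 cmH2O.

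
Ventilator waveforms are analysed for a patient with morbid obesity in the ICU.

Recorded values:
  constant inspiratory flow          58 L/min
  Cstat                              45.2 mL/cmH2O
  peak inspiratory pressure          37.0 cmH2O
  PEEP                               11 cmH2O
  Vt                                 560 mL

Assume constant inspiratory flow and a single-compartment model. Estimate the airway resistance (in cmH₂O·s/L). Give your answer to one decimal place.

14.1

Flow: 58 L/min ÷ 60 = 0.9667 L/s.
Equation of motion (constant flow): PIP = Vt/C + R·V̇ + PEEP.
R·V̇ = PIP − Vt/C − PEEP = 37.0 − 560/45.2 − 11 = 37.0 − 12.389 − 11 = 13.611 cmH2O.
R = 13.611 / 0.9667 = 14.08 cmH2O·s/L.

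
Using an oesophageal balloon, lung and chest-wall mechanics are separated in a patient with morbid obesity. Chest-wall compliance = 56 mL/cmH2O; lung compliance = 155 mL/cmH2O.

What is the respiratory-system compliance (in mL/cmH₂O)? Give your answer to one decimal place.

41.1

Lung and chest wall are elastances in series: 1/Crs = 1/CL + 1/Ccw.
1/Crs = 1/155 + 1/56 = 0.02431.
Crs = 41.135 mL/cmH2O.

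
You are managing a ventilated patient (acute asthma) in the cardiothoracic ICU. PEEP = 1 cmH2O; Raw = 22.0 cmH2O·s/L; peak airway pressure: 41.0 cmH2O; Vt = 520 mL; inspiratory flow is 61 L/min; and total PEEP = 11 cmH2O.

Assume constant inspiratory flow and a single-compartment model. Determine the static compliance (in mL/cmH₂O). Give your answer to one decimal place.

68.1

Flow: 61 L/min ÷ 60 = 1.0167 L/s.
Total PEEP = 11 cmH2O (set 1 + intrinsic 10); this is the baseline alveolar pressure.
Equation of motion (constant flow): PIP = Vt/C + R·V̇ + PEEP.
Vt/C = PIP − R·V̇ − PEEP = 41.0 − 22.0×1.0167 − 11 = 41.0 − 22.367 − 11 = 7.633 cmH2O.
C = Vt / 7.633 = 520 / 7.633 = 68.125 mL/cmH2O.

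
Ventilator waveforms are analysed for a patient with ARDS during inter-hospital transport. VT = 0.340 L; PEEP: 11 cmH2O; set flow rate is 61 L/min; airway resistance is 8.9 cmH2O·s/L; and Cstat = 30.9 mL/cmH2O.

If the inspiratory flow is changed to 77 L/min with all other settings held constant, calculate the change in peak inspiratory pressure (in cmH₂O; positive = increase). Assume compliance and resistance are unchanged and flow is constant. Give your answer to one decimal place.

2.4

Flow: 61 L/min ÷ 60 = 1.0167 L/s.
New flow: 77 L/min ÷ 60 = 1.2833 L/s.
PIP = Vt/C + R·V̇ + PEEP (constant-flow equation of motion).
Only the resistive term changes: ΔPIP = R × ΔV̇ = 8.9 × (1.2833 − 1.0167) = 8.9 × 0.2666 = 2.373 cmH2O.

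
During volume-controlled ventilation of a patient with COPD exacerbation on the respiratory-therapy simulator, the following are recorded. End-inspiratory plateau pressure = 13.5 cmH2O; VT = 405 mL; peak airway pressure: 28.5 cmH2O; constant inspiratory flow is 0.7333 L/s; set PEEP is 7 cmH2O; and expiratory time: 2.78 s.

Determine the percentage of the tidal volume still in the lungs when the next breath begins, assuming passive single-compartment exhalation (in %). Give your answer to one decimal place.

R = (PIP − Pplat)/V̇ = (28.5 − 13.5) / 0.7333 = 15.0/0.7333 = 20.455 cmH2O·s/L.
C = Vt/(Pplat − PEEP) = 405.0 / (13.5 − 7) = 405.0/6.5 = 62.308 mL/cmH2O.
τ = R × C = 20.455 × 0.06231 L/cmH2O = 1.275 s.
Fraction remaining at end-expiration = e^(−Te/τ) = e^(−2.78/1.275) = 0.113 → 11.3%.

11.3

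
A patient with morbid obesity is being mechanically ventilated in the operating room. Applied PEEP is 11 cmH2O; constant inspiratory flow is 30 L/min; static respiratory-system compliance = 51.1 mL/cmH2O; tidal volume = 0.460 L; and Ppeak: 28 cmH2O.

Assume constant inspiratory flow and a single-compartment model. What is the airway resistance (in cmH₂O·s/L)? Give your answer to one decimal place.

Flow: 30 L/min ÷ 60 = 0.5 L/s.
Equation of motion (constant flow): PIP = Vt/C + R·V̇ + PEEP.
R·V̇ = PIP − Vt/C − PEEP = 28 − 460/51.1 − 11 = 28 − 9.002 − 11 = 7.998 cmH2O.
R = 7.998 / 0.5 = 15.996 cmH2O·s/L.

16.0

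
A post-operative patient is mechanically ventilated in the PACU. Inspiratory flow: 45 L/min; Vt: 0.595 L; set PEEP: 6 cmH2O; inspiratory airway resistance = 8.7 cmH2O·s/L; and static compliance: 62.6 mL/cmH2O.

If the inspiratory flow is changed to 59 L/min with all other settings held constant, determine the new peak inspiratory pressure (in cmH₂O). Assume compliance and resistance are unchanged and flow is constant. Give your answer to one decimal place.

Flow: 45 L/min ÷ 60 = 0.75 L/s.
New flow: 59 L/min ÷ 60 = 0.9833 L/s.
PIP = Vt/C + R·V̇ + PEEP (constant-flow equation of motion).
Only the resistive term changes: ΔPIP = R × ΔV̇ = 8.7 × (0.9833 − 0.75) = 8.7 × 0.2333 = 2.03 cmH2O.
Original PIP = 595/62.6 + 8.7×0.75 + 6 = 22.03 cmH2O; new PIP = 22.03 + (2.03) = 24.06 cmH2O.

24.1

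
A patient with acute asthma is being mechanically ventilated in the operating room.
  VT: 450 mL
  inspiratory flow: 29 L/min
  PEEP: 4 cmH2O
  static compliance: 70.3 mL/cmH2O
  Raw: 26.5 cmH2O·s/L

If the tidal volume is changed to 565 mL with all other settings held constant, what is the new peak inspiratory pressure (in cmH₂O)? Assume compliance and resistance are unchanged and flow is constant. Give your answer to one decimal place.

24.8

Flow: 29 L/min ÷ 60 = 0.4833 L/s.
PIP = Vt/C + R·V̇ + PEEP (constant-flow equation of motion).
Only the elastic term changes: ΔPIP = ΔVt / C = (565 − 450) / 70.3 = 1.636 cmH2O.
Original PIP = 450/70.3 + 26.5×0.4833 + 4 = 23.209 cmH2O; new PIP = 23.209 + (1.636) = 24.845 cmH2O.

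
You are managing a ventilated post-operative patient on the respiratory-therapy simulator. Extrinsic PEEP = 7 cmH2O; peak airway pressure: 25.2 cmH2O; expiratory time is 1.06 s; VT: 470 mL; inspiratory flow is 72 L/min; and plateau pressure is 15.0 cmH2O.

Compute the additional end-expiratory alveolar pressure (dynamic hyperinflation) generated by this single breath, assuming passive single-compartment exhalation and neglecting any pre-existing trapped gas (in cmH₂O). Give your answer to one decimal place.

1.0

Flow: 72 L/min ÷ 60 = 1.2 L/s.
R = (PIP − Pplat)/V̇ = (25.2 − 15.0) / 1.2 = 10.2/1.2 = 8.5 cmH2O·s/L.
C = Vt/(Pplat − PEEP) = 470.0 / (15.0 − 7) = 470.0/8.0 = 58.75 mL/cmH2O.
τ = R × C = 8.5 × 0.05875 L/cmH2O = 0.4994 s.
Fraction remaining = e^(−Te/τ) = e^(−1.06/0.4994) = 0.1197; trapped volume = 470.0 × 0.1197 = 56.259 mL.
Additional alveolar pressure from trapping ≈ V_trapped / C = 56.259 / 58.75 = 0.9576 cmH2O.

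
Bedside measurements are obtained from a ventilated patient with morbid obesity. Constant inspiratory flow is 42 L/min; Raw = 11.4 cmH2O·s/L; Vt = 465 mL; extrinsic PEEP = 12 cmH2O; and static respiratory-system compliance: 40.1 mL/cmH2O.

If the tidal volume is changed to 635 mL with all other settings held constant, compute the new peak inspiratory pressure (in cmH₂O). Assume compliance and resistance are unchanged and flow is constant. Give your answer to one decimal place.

35.8

Flow: 42 L/min ÷ 60 = 0.7 L/s.
PIP = Vt/C + R·V̇ + PEEP (constant-flow equation of motion).
Only the elastic term changes: ΔPIP = ΔVt / C = (635 − 465) / 40.1 = 4.239 cmH2O.
Original PIP = 465/40.1 + 11.4×0.7 + 12 = 31.576 cmH2O; new PIP = 31.576 + (4.239) = 35.815 cmH2O.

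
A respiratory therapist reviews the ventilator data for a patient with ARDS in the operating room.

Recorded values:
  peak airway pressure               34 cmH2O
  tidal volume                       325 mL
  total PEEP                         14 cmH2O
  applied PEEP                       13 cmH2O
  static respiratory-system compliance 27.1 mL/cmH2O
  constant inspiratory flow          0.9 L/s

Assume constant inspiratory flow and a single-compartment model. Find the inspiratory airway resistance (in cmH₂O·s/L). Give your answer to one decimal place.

8.9

Total PEEP = 14 cmH2O (set 13 + intrinsic 1); this is the baseline alveolar pressure.
Equation of motion (constant flow): PIP = Vt/C + R·V̇ + PEEP.
R·V̇ = PIP − Vt/C − PEEP = 34 − 325/27.1 − 14 = 34 − 11.993 − 14 = 8.007 cmH2O.
R = 8.007 / 0.9 = 8.897 cmH2O·s/L.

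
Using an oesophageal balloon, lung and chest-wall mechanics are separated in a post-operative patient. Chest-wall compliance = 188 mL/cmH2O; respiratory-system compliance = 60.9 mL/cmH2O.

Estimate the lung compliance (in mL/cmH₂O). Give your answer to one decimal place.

1/CL = 1/Crs − 1/Ccw.
1/CL = 1/60.9 − 1/188 = 0.0111.
CL = 90.09 mL/cmH2O.

90.1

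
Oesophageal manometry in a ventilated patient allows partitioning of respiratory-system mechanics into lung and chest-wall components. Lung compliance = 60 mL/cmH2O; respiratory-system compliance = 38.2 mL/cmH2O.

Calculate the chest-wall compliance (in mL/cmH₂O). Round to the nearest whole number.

1/Ccw = 1/Crs − 1/CL.
1/Ccw = 1/38.2 − 1/60 = 0.009511.
Ccw = 105.14 mL/cmH2O.

105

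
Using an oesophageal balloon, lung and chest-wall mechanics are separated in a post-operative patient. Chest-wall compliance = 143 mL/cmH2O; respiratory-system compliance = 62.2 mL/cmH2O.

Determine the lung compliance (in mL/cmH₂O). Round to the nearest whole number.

110

1/CL = 1/Crs − 1/Ccw.
1/CL = 1/62.2 − 1/143 = 0.009084.
CL = 110.08 mL/cmH2O.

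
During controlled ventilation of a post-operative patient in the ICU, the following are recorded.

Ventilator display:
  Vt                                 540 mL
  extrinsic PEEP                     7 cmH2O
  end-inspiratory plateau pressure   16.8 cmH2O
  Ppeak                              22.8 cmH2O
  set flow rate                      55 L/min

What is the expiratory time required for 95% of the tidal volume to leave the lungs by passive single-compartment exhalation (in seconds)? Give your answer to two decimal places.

1.08

Flow: 55 L/min ÷ 60 = 0.9167 L/s.
R = (PIP − Pplat)/V̇ = (22.8 − 16.8) / 0.9167 = 6.0/0.9167 = 6.545 cmH2O·s/L.
C = Vt/(Pplat − PEEP) = 540.0 / (16.8 − 7) = 540.0/9.8 = 55.102 mL/cmH2O.
τ = R × C = 6.545 × 0.0551 L/cmH2O = 0.3606 s.
t = −τ·ln(1 − 0.95) = −0.3606·ln(0.05) = 1.08 s.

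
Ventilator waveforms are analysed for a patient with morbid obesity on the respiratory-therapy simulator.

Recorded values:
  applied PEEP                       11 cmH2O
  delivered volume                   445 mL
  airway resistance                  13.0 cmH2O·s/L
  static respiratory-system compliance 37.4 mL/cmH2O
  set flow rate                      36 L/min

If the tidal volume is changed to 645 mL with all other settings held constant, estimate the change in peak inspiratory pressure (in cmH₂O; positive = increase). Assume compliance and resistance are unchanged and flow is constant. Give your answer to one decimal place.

5.3

PIP = Vt/C + R·V̇ + PEEP (constant-flow equation of motion).
Only the elastic term changes: ΔPIP = ΔVt / C = (645 − 445) / 37.4 = 5.348 cmH2O.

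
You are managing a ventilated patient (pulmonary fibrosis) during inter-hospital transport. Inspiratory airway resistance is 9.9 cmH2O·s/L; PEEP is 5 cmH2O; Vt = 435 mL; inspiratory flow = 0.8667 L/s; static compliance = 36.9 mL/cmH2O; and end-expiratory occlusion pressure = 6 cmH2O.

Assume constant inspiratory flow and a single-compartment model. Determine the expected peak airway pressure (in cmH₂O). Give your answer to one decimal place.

26.4

Total PEEP = 6 cmH2O (set 5 + intrinsic 1); this is the baseline alveolar pressure.
Equation of motion (constant flow): PIP = Vt/C + R·V̇ + PEEP.
PIP = 435/36.9 + 9.9×0.8667 + 6 = 11.789 + 8.58 + 6 = 26.369 cmH2O.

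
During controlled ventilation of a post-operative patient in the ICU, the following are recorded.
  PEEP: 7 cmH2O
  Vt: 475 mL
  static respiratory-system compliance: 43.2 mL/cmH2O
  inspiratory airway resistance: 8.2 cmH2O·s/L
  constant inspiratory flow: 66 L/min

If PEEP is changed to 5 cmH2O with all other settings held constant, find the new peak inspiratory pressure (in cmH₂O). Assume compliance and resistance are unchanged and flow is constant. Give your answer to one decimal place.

25.0

Flow: 66 L/min ÷ 60 = 1.1 L/s.
PIP = Vt/C + R·V̇ + PEEP (constant-flow equation of motion).
Only the baseline term changes: ΔPIP = ΔPEEP = 5 − 7 = -2.0 cmH2O.
Original PIP = 475/43.2 + 8.2×1.1 + 7 = 27.015 cmH2O; new PIP = 27.015 + (-2.0) = 25.015 cmH2O.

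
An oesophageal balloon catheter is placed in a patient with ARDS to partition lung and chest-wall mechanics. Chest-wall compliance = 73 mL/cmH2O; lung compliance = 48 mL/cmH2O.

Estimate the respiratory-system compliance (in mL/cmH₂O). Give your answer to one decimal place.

Lung and chest wall are elastances in series: 1/Crs = 1/CL + 1/Ccw.
1/Crs = 1/48 + 1/73 = 0.03453.
Crs = 28.96 mL/cmH2O.

29.0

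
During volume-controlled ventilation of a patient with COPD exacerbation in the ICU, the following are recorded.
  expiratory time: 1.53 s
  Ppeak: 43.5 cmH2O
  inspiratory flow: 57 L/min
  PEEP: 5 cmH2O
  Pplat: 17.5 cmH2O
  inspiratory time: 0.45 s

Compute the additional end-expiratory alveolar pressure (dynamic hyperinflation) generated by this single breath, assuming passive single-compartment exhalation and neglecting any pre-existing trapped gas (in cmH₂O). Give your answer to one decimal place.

Flow: 57 L/min ÷ 60 = 0.95 L/s.
Vt = flow × Ti = 0.95 L/s × 0.45 s × 1000 mL/L = 427.5 mL.
R = (PIP − Pplat)/V̇ = (43.5 − 17.5) / 0.95 = 26.0/0.95 = 27.368 cmH2O·s/L.
C = Vt/(Pplat − PEEP) = 427.5 / (17.5 − 5) = 427.5/12.5 = 34.2 mL/cmH2O.
τ = R × C = 27.368 × 0.0342 L/cmH2O = 0.936 s.
Fraction remaining = e^(−Te/τ) = e^(−1.53/0.936) = 0.195; trapped volume = 427.5 × 0.195 = 83.363 mL.
Additional alveolar pressure from trapping ≈ V_trapped / C = 83.363 / 34.2 = 2.438 cmH2O.

2.4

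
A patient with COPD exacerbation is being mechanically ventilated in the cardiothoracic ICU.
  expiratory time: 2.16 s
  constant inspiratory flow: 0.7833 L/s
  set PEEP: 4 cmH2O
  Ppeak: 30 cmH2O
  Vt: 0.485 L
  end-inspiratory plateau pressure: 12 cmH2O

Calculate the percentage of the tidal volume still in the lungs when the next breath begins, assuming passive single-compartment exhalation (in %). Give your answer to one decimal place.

R = (PIP − Pplat)/V̇ = (30 − 12) / 0.7833 = 18.0/0.7833 = 22.98 cmH2O·s/L.
C = Vt/(Pplat − PEEP) = 485.0 / (12 − 4) = 485.0/8.0 = 60.625 mL/cmH2O.
τ = R × C = 22.98 × 0.06063 L/cmH2O = 1.393 s.
Fraction remaining at end-expiration = e^(−Te/τ) = e^(−2.16/1.393) = 0.2121 → 21.21%.

21.2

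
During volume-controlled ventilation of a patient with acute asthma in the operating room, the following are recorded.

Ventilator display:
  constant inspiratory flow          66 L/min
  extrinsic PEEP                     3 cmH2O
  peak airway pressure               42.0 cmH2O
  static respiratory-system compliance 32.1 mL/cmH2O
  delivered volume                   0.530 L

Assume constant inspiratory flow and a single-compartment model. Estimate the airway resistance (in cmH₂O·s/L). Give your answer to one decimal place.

20.4

Flow: 66 L/min ÷ 60 = 1.1 L/s.
Equation of motion (constant flow): PIP = Vt/C + R·V̇ + PEEP.
R·V̇ = PIP − Vt/C − PEEP = 42.0 − 530/32.1 − 3 = 42.0 − 16.511 − 3 = 22.489 cmH2O.
R = 22.489 / 1.1 = 20.445 cmH2O·s/L.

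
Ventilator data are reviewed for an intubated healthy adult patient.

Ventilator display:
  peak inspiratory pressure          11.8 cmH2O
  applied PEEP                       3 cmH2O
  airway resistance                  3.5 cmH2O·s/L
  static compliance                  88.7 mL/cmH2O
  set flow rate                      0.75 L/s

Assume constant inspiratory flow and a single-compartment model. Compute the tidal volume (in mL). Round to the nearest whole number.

Equation of motion (constant flow): PIP = Vt/C + R·V̇ + PEEP.
Vt/C = PIP − R·V̇ − PEEP = 11.8 − 2.625 − 3 = 6.175 cmH2O.
Vt = C × 6.175 = 88.7 × 6.175 = 547.72 mL.

548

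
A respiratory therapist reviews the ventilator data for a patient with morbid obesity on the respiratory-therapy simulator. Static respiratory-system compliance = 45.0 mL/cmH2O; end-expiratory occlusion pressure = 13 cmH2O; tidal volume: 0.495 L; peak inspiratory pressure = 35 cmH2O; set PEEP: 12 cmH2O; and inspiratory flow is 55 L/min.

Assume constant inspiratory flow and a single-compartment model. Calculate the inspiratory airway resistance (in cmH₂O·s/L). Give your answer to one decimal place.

12.0

Flow: 55 L/min ÷ 60 = 0.9167 L/s.
Total PEEP = 13 cmH2O (set 12 + intrinsic 1); this is the baseline alveolar pressure.
Equation of motion (constant flow): PIP = Vt/C + R·V̇ + PEEP.
R·V̇ = PIP − Vt/C − PEEP = 35 − 495/45.0 − 13 = 35 − 11.0 − 13 = 11.0 cmH2O.
R = 11.0 / 0.9167 = 12.0 cmH2O·s/L.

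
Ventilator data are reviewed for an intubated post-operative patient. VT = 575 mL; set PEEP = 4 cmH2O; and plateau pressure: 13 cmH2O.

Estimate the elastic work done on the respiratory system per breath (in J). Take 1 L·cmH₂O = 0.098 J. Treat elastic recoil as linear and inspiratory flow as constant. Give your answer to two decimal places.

0.25

Elastic work ≈ ½ × (Pplat − PEEP) × Vt = 0.5 × (13 − 4) × 0.575 L = 0.5 × 9.0 × 0.575 = 2.588 L·cmH2O.
× 0.098 J/(L·cmH2O) → 0.2536 J.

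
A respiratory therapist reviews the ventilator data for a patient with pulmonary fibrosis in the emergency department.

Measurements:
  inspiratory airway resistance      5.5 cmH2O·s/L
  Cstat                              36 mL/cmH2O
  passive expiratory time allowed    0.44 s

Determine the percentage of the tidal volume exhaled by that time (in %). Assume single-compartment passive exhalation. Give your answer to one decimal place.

89.2

τ = R × C = 5.5 × 36 mL/cmH2O = 5.5 × 0.036 L/cmH2O = 0.198 s.
Passive exhalation: V(t)/V₀ = e^(−t/τ) = e^(−0.44/0.198) = 0.1084.
Fraction exhaled = 1 − 0.1084 = 0.8916 → 89.16%.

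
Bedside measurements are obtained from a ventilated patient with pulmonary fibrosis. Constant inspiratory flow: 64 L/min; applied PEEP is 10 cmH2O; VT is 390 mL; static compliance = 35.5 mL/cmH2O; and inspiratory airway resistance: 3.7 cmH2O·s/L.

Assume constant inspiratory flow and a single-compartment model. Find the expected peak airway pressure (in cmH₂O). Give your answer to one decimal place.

Flow: 64 L/min ÷ 60 = 1.0667 L/s.
Equation of motion (constant flow): PIP = Vt/C + R·V̇ + PEEP.
PIP = 390/35.5 + 3.7×1.0667 + 10 = 10.986 + 3.947 + 10 = 24.933 cmH2O.

24.9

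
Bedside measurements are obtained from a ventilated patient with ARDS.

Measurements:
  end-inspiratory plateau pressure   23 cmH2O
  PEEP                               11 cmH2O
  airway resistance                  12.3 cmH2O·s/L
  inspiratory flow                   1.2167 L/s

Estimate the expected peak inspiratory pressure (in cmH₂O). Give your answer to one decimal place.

PIP = Pplat + Raw × flow = 23 + 12.3 × 1.2167 = 23 + 14.965 = 37.965 cmH2O.

38.0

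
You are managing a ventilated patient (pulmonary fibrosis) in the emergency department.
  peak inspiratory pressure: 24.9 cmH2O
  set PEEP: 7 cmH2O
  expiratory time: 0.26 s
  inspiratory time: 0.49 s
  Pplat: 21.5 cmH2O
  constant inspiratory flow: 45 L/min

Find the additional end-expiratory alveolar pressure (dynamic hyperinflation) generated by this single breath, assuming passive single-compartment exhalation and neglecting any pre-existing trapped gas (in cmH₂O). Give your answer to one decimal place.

1.5

Flow: 45 L/min ÷ 60 = 0.75 L/s.
Vt = flow × Ti = 0.75 L/s × 0.49 s × 1000 mL/L = 367.5 mL.
R = (PIP − Pplat)/V̇ = (24.9 − 21.5) / 0.75 = 3.4/0.75 = 4.533 cmH2O·s/L.
C = Vt/(Pplat − PEEP) = 367.5 / (21.5 − 7) = 367.5/14.5 = 25.345 mL/cmH2O.
τ = R × C = 4.533 × 0.02535 L/cmH2O = 0.1149 s.
Fraction remaining = e^(−Te/τ) = e^(−0.26/0.1149) = 0.1041; trapped volume = 367.5 × 0.1041 = 38.257 mL.
Additional alveolar pressure from trapping ≈ V_trapped / C = 38.257 / 25.345 = 1.509 cmH2O.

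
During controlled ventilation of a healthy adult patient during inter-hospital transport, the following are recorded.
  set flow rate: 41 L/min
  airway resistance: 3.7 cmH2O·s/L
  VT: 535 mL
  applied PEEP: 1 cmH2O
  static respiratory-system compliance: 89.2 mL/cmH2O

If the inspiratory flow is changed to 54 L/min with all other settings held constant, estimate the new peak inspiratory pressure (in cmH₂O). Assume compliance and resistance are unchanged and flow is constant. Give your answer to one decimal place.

Flow: 41 L/min ÷ 60 = 0.6833 L/s.
New flow: 54 L/min ÷ 60 = 0.9 L/s.
PIP = Vt/C + R·V̇ + PEEP (constant-flow equation of motion).
Only the resistive term changes: ΔPIP = R × ΔV̇ = 3.7 × (0.9 − 0.6833) = 3.7 × 0.2167 = 0.8018 cmH2O.
Original PIP = 535/89.2 + 3.7×0.6833 + 1 = 9.526 cmH2O; new PIP = 9.526 + (0.8018) = 10.328 cmH2O.

10.3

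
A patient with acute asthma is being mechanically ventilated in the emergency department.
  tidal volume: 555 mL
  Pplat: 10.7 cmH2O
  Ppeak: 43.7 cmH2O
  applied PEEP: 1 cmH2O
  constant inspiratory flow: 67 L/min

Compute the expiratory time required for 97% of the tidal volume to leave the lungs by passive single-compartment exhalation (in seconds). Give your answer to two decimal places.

5.93

Flow: 67 L/min ÷ 60 = 1.1167 L/s.
R = (PIP − Pplat)/V̇ = (43.7 − 10.7) / 1.1167 = 33.0/1.1167 = 29.551 cmH2O·s/L.
C = Vt/(Pplat − PEEP) = 555.0 / (10.7 − 1) = 555.0/9.7 = 57.216 mL/cmH2O.
τ = R × C = 29.551 × 0.05722 L/cmH2O = 1.691 s.
t = −τ·ln(1 − 0.97) = −1.691·ln(0.03) = 5.93 s.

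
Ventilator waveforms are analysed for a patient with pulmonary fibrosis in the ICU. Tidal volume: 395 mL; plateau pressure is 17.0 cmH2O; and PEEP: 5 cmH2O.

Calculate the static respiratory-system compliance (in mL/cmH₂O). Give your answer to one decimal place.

Cstat = Vt / (Pplat − PEEP) = 395 / (17.0 − 5) = 395 / 12.0 = 32.917 mL/cmH2O.

32.9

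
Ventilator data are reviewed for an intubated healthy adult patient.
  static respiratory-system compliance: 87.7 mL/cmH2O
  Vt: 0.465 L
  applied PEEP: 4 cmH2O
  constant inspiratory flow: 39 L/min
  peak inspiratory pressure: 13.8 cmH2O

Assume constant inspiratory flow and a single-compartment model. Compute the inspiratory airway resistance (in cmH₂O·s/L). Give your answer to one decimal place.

Flow: 39 L/min ÷ 60 = 0.65 L/s.
Equation of motion (constant flow): PIP = Vt/C + R·V̇ + PEEP.
R·V̇ = PIP − Vt/C − PEEP = 13.8 − 465/87.7 − 4 = 13.8 − 5.302 − 4 = 4.498 cmH2O.
R = 4.498 / 0.65 = 6.92 cmH2O·s/L.

6.9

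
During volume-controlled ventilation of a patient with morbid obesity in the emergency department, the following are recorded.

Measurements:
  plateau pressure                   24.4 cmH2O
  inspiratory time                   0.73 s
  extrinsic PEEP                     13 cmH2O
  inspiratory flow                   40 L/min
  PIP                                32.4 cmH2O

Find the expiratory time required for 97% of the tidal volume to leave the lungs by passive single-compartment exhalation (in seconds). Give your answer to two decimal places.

Flow: 40 L/min ÷ 60 = 0.6667 L/s.
Vt = flow × Ti = 0.6667 L/s × 0.73 s × 1000 mL/L = 486.69 mL.
R = (PIP − Pplat)/V̇ = (32.4 − 24.4) / 0.6667 = 8.0/0.6667 = 11.999 cmH2O·s/L.
C = Vt/(Pplat − PEEP) = 486.69 / (24.4 − 13) = 486.69/11.4 = 42.692 mL/cmH2O.
τ = R × C = 11.999 × 0.04269 L/cmH2O = 0.5122 s.
t = −τ·ln(1 − 0.97) = −0.5122·ln(0.03) = 1.796 s.

1.80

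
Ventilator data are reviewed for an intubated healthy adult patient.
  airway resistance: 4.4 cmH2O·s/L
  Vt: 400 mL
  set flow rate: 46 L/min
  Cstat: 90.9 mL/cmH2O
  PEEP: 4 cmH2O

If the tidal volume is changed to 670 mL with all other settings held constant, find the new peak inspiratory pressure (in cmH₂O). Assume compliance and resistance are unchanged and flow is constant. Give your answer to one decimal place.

14.7

Flow: 46 L/min ÷ 60 = 0.7667 L/s.
PIP = Vt/C + R·V̇ + PEEP (constant-flow equation of motion).
Only the elastic term changes: ΔPIP = ΔVt / C = (670 − 400) / 90.9 = 2.97 cmH2O.
Original PIP = 400/90.9 + 4.4×0.7667 + 4 = 11.774 cmH2O; new PIP = 11.774 + (2.97) = 14.744 cmH2O.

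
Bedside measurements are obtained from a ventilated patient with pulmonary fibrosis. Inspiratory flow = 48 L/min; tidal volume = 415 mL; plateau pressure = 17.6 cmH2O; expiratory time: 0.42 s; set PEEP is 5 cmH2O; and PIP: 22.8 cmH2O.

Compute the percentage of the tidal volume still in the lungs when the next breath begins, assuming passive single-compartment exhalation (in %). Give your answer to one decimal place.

14.1

Flow: 48 L/min ÷ 60 = 0.8 L/s.
R = (PIP − Pplat)/V̇ = (22.8 − 17.6) / 0.8 = 5.2/0.8 = 6.5 cmH2O·s/L.
C = Vt/(Pplat − PEEP) = 415.0 / (17.6 − 5) = 415.0/12.6 = 32.937 mL/cmH2O.
τ = R × C = 6.5 × 0.03294 L/cmH2O = 0.2141 s.
Fraction remaining at end-expiration = e^(−Te/τ) = e^(−0.42/0.2141) = 0.1406 → 14.06%.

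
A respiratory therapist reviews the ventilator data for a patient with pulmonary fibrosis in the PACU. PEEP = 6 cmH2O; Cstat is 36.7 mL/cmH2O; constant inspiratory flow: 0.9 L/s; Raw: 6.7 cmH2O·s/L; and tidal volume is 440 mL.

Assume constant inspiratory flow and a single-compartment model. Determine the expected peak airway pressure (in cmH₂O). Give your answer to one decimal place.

Equation of motion (constant flow): PIP = Vt/C + R·V̇ + PEEP.
PIP = 440/36.7 + 6.7×0.9 + 6 = 11.989 + 6.03 + 6 = 24.019 cmH2O.

24.0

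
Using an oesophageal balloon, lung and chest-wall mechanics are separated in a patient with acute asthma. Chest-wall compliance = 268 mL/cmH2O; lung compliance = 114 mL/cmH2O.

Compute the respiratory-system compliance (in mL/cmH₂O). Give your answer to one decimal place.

80.0

Lung and chest wall are elastances in series: 1/Crs = 1/CL + 1/Ccw.
1/Crs = 1/114 + 1/268 = 0.0125.
Crs = 80.0 mL/cmH2O.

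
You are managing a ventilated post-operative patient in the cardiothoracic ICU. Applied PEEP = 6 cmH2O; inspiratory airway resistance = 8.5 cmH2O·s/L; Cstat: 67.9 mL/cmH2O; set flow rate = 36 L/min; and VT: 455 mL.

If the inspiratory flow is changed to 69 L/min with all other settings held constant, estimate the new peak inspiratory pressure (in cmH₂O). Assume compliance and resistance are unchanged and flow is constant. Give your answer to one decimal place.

22.5

Flow: 36 L/min ÷ 60 = 0.6 L/s.
New flow: 69 L/min ÷ 60 = 1.15 L/s.
PIP = Vt/C + R·V̇ + PEEP (constant-flow equation of motion).
Only the resistive term changes: ΔPIP = R × ΔV̇ = 8.5 × (1.15 − 0.6) = 8.5 × 0.55 = 4.675 cmH2O.
Original PIP = 455/67.9 + 8.5×0.6 + 6 = 17.801 cmH2O; new PIP = 17.801 + (4.675) = 22.476 cmH2O.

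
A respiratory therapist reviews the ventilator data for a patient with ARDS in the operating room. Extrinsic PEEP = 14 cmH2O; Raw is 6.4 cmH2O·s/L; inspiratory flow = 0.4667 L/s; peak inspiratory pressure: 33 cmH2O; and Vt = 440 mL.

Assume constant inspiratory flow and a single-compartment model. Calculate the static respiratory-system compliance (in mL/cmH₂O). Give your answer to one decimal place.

27.5

Equation of motion (constant flow): PIP = Vt/C + R·V̇ + PEEP.
Vt/C = PIP − R·V̇ − PEEP = 33 − 6.4×0.4667 − 14 = 33 − 2.987 − 14 = 16.013 cmH2O.
C = Vt / 16.013 = 440 / 16.013 = 27.478 mL/cmH2O.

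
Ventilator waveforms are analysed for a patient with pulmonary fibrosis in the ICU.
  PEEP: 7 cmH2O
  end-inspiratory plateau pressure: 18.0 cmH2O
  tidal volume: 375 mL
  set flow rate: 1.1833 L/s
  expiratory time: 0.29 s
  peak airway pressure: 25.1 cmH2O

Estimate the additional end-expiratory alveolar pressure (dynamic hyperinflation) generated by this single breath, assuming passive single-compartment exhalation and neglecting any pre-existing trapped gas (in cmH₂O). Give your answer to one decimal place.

R = (PIP − Pplat)/V̇ = (25.1 − 18.0) / 1.1833 = 7.1/1.1833 = 6.0 cmH2O·s/L.
C = Vt/(Pplat − PEEP) = 375.0 / (18.0 − 7) = 375.0/11.0 = 34.091 mL/cmH2O.
τ = R × C = 6.0 × 0.03409 L/cmH2O = 0.2045 s.
Fraction remaining = e^(−Te/τ) = e^(−0.29/0.2045) = 0.2422; trapped volume = 375.0 × 0.2422 = 90.825 mL.
Additional alveolar pressure from trapping ≈ V_trapped / C = 90.825 / 34.091 = 2.664 cmH2O.

2.7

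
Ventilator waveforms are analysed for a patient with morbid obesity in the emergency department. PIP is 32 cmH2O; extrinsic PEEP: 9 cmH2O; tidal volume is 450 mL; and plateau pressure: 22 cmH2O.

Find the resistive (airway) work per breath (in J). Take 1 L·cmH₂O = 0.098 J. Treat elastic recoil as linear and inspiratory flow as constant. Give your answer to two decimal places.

With constant inspiratory flow the resistive pressure is constant at PIP − Pplat = 32 − 22 = 10.0 cmH2O, so resistive work = 10.0 × 0.450 = 4.5 L·cmH2O.
× 0.098 J/(L·cmH2O) → 0.441 J.

0.44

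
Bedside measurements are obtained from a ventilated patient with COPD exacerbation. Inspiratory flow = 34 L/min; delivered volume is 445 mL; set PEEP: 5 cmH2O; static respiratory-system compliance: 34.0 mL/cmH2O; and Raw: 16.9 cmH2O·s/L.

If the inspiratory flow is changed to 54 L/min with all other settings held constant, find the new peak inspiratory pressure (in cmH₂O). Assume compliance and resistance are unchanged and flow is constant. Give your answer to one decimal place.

33.3

Flow: 34 L/min ÷ 60 = 0.5667 L/s.
New flow: 54 L/min ÷ 60 = 0.9 L/s.
PIP = Vt/C + R·V̇ + PEEP (constant-flow equation of motion).
Only the resistive term changes: ΔPIP = R × ΔV̇ = 16.9 × (0.9 − 0.5667) = 16.9 × 0.3333 = 5.633 cmH2O.
Original PIP = 445/34.0 + 16.9×0.5667 + 5 = 27.665 cmH2O; new PIP = 27.665 + (5.633) = 33.298 cmH2O.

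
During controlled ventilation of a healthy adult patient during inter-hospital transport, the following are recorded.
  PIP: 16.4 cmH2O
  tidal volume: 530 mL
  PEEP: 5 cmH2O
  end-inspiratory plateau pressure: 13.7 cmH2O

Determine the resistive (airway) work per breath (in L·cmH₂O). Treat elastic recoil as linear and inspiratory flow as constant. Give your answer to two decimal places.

With constant inspiratory flow the resistive pressure is constant at PIP − Pplat = 16.4 − 13.7 = 2.7 cmH2O, so resistive work = 2.7 × 0.530 = 1.431 L·cmH2O.

1.43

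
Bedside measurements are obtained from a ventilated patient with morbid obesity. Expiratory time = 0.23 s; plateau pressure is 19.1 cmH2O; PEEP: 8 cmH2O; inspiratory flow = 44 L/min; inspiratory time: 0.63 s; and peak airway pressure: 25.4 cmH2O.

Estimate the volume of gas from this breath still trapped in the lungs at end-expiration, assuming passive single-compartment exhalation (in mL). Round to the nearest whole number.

Flow: 44 L/min ÷ 60 = 0.7333 L/s.
Vt = flow × Ti = 0.7333 L/s × 0.63 s × 1000 mL/L = 461.98 mL.
R = (PIP − Pplat)/V̇ = (25.4 − 19.1) / 0.7333 = 6.3/0.7333 = 8.591 cmH2O·s/L.
C = Vt/(Pplat − PEEP) = 461.98 / (19.1 − 8) = 461.98/11.1 = 41.62 mL/cmH2O.
τ = R × C = 8.591 × 0.04162 L/cmH2O = 0.3576 s.
Fraction remaining = e^(−Te/τ) = e^(−0.23/0.3576) = 0.5256.
Trapped volume = 461.98 × 0.5256 = 242.82 mL.

243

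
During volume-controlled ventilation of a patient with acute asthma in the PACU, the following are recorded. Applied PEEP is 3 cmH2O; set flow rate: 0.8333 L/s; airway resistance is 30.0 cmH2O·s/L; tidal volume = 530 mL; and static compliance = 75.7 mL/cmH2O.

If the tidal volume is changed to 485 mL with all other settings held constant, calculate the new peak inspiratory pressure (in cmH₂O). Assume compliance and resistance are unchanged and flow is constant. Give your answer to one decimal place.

34.4

PIP = Vt/C + R·V̇ + PEEP (constant-flow equation of motion).
Only the elastic term changes: ΔPIP = ΔVt / C = (485 − 530) / 75.7 = -0.5945 cmH2O.
Original PIP = 530/75.7 + 30.0×0.8333 + 3 = 35.0 cmH2O; new PIP = 35.0 + (-0.5945) = 34.406 cmH2O.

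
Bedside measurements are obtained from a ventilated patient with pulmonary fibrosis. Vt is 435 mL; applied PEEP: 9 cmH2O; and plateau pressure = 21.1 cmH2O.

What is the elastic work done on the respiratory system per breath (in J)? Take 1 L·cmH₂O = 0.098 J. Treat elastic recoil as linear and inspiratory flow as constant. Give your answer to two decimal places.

0.26

Elastic work ≈ ½ × (Pplat − PEEP) × Vt = 0.5 × (21.1 − 9) × 0.435 L = 0.5 × 12.1 × 0.435 = 2.632 L·cmH2O.
× 0.098 J/(L·cmH2O) → 0.2579 J.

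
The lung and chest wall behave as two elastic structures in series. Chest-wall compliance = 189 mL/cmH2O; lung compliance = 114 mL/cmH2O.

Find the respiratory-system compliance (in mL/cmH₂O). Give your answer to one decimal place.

Lung and chest wall are elastances in series: 1/Crs = 1/CL + 1/Ccw.
1/Crs = 1/114 + 1/189 = 0.01406.
Crs = 71.124 mL/cmH2O.

71.1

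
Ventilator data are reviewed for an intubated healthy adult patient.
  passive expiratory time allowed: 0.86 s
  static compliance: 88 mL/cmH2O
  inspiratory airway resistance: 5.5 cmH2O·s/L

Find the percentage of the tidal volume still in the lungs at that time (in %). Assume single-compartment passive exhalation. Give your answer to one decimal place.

τ = R × C = 5.5 × 88 mL/cmH2O = 5.5 × 0.088 L/cmH2O = 0.484 s.
Passive exhalation: V(t)/V₀ = e^(−t/τ) = e^(−0.86/0.484) = 0.1692.
Fraction remaining = 0.1692 → 16.92%.

16.9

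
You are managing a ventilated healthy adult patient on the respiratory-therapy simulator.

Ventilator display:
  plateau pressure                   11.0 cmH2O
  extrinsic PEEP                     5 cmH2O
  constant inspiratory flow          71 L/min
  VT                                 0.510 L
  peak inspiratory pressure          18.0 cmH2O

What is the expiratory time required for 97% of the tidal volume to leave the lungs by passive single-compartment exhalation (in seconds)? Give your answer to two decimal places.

Flow: 71 L/min ÷ 60 = 1.1833 L/s.
R = (PIP − Pplat)/V̇ = (18.0 − 11.0) / 1.1833 = 7.0/1.1833 = 5.916 cmH2O·s/L.
C = Vt/(Pplat − PEEP) = 510.0 / (11.0 − 5) = 510.0/6.0 = 85.0 mL/cmH2O.
τ = R × C = 5.916 × 0.085 L/cmH2O = 0.5029 s.
t = −τ·ln(1 − 0.97) = −0.5029·ln(0.03) = 1.763 s.

1.76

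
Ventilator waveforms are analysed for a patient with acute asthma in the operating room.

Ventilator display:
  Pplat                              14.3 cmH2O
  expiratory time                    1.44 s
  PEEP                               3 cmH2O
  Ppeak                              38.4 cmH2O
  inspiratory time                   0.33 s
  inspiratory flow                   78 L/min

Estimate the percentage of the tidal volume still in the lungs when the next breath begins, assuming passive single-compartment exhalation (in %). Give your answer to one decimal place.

12.9

Flow: 78 L/min ÷ 60 = 1.3 L/s.
Vt = flow × Ti = 1.3 L/s × 0.33 s × 1000 mL/L = 429.0 mL.
R = (PIP − Pplat)/V̇ = (38.4 − 14.3) / 1.3 = 24.1/1.3 = 18.538 cmH2O·s/L.
C = Vt/(Pplat − PEEP) = 429.0 / (14.3 − 3) = 429.0/11.3 = 37.965 mL/cmH2O.
τ = R × C = 18.538 × 0.03797 L/cmH2O = 0.7039 s.
Fraction remaining at end-expiration = e^(−Te/τ) = e^(−1.44/0.7039) = 0.1293 → 12.93%.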